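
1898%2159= 1898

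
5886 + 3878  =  9764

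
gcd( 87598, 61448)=2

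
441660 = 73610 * 6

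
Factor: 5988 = 2^2 *3^1*499^1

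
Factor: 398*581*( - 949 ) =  - 219444862  =  - 2^1*7^1*13^1*73^1*83^1*199^1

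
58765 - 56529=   2236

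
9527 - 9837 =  - 310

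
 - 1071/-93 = 11 + 16/31 =11.52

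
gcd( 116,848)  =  4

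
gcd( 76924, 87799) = 1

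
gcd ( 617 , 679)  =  1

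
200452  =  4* 50113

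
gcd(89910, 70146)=162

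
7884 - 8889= - 1005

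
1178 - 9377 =  -  8199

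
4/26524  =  1/6631 = 0.00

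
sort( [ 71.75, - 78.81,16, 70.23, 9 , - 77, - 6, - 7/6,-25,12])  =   [ - 78.81 , - 77, - 25,-6, - 7/6,9,12,16,70.23,71.75 ] 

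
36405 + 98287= 134692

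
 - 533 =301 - 834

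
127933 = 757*169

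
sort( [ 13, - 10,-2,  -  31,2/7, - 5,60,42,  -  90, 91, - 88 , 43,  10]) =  [-90, - 88, - 31,-10,-5, - 2,2/7,10,13, 42,43,60,91 ] 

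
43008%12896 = 4320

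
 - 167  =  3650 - 3817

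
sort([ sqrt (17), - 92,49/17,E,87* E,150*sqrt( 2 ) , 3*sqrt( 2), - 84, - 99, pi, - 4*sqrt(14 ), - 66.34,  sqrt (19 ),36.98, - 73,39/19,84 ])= [ - 99, - 92,-84, - 73,- 66.34 , - 4*sqrt(14), 39/19, E, 49/17,pi,sqrt( 17),3*sqrt( 2), sqrt( 19),36.98, 84,150*sqrt( 2 ), 87*E ]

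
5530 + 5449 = 10979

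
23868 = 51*468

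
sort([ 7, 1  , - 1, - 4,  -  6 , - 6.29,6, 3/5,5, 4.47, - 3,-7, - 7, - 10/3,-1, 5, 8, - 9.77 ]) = [ -9.77,-7, - 7,-6.29,-6,-4, - 10/3, - 3,-1,  -  1, 3/5,1 , 4.47, 5, 5, 6, 7, 8 ]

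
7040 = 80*88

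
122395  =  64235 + 58160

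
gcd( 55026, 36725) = 1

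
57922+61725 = 119647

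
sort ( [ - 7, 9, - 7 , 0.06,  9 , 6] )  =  [ - 7, - 7, 0.06, 6,9,9]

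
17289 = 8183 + 9106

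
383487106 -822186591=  - 438699485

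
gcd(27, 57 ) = 3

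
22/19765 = 22/19765=   0.00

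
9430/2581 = 9430/2581  =  3.65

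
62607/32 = 1956  +  15/32= 1956.47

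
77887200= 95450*816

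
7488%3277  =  934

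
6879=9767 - 2888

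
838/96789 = 2/231= 0.01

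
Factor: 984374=2^1*31^1*15877^1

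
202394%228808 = 202394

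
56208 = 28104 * 2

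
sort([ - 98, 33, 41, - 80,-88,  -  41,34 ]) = [  -  98,-88,- 80, - 41, 33 , 34,  41] 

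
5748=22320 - 16572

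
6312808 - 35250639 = - 28937831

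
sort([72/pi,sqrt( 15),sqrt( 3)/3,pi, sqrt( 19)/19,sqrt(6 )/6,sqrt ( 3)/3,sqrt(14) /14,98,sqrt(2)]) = [sqrt( 19)/19, sqrt( 14) /14,sqrt( 6 ) /6, sqrt (3)/3,sqrt(3 )/3,sqrt( 2 ) , pi, sqrt ( 15),72/pi , 98]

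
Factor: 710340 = 2^2*3^1 * 5^1 * 11839^1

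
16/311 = 16/311 = 0.05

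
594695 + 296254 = 890949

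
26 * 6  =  156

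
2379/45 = 793/15 = 52.87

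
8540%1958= 708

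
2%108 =2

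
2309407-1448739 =860668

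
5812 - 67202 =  - 61390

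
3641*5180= 18860380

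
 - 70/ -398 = 35/199 = 0.18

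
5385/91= 59 + 16/91 =59.18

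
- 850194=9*(-94466)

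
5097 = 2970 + 2127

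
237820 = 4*59455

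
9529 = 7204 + 2325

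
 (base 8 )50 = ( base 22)1I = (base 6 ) 104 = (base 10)40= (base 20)20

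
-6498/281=-24 +246/281   =  - 23.12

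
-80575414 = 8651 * (-9314) 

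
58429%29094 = 241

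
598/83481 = 598/83481 = 0.01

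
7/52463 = 7/52463=0.00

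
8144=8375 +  - 231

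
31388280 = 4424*7095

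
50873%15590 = 4103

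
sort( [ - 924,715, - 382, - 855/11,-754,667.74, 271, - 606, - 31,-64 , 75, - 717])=[ - 924,  -  754, - 717,- 606,-382, - 855/11, - 64, - 31, 75,  271,667.74, 715 ]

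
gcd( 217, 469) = 7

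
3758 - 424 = 3334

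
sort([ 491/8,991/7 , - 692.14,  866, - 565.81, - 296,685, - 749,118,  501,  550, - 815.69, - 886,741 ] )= [-886, - 815.69,  -  749, - 692.14, - 565.81, - 296, 491/8,118,991/7, 501,550,685,741, 866] 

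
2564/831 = 3 + 71/831 = 3.09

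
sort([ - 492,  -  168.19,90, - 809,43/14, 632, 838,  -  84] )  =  [ - 809, - 492 ,-168.19,-84 , 43/14, 90,632,838 ] 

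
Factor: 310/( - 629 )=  - 2^1*5^1*17^( - 1 )*31^1*37^( - 1 ) 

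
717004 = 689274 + 27730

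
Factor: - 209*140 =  - 2^2 * 5^1*7^1 * 11^1 * 19^1 =- 29260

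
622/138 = 4 + 35/69 = 4.51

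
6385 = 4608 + 1777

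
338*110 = 37180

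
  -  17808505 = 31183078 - 48991583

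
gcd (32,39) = 1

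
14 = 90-76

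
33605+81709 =115314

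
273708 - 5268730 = - 4995022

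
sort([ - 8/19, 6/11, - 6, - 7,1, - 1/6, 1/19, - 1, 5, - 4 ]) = [ - 7, - 6, - 4 , - 1, - 8/19 ,-1/6, 1/19,6/11,  1,5 ] 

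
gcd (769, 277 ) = 1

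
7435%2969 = 1497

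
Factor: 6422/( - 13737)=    - 338/723 = - 2^1*3^(-1 )*13^2*241^ ( - 1)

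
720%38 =36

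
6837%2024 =765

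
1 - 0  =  1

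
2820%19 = 8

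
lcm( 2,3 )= 6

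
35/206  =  35/206 = 0.17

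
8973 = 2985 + 5988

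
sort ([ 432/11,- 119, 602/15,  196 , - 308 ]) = [ -308,-119, 432/11, 602/15,196 ]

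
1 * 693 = 693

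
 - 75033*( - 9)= 675297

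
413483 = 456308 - 42825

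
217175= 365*595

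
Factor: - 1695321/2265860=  - 2^( - 2)*3^2*5^( - 1)*277^( - 1)*409^( - 1) * 188369^1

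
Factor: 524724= 2^2*3^1*73^1*599^1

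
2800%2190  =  610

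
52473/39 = 17491/13 = 1345.46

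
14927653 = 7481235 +7446418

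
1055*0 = 0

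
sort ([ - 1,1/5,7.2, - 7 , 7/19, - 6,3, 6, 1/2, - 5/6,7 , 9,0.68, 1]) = [ - 7, - 6, - 1, - 5/6, 1/5, 7/19 , 1/2, 0.68, 1, 3,6, 7,  7.2, 9]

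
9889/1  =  9889 = 9889.00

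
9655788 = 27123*356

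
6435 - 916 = 5519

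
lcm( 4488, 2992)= 8976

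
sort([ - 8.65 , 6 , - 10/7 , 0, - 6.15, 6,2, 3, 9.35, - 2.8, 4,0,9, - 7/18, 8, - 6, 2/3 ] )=[ - 8.65, - 6.15, - 6, - 2.8,-10/7, - 7/18, 0,  0, 2/3,  2 , 3,4,  6, 6,  8, 9, 9.35] 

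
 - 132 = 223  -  355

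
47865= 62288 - 14423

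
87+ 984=1071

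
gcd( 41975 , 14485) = 5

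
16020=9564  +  6456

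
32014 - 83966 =-51952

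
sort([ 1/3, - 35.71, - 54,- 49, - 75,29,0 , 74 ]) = [-75,-54,-49 ,-35.71, 0, 1/3,29, 74]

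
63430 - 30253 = 33177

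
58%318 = 58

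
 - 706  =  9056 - 9762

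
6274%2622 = 1030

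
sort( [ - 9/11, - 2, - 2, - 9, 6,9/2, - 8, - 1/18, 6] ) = [  -  9,  -  8, -2,- 2, - 9/11, - 1/18,9/2,6, 6 ]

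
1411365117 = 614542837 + 796822280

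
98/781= 98/781=0.13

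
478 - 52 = 426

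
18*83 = 1494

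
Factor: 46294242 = 2^1*3^1*61^1*126487^1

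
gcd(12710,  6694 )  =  2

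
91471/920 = 99 + 17/40 = 99.42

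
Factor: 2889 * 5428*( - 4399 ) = - 68982883308 = -2^2*3^3*23^1 * 53^1 * 59^1 * 83^1 * 107^1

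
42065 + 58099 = 100164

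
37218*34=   1265412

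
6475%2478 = 1519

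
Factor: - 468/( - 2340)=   1/5 = 5^( - 1)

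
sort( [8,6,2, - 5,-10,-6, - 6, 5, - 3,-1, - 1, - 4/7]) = [ - 10, - 6, - 6, - 5, -3, - 1, - 1, - 4/7,  2,5,6, 8 ] 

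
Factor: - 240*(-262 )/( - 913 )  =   - 62880/913 = - 2^5*3^1*5^1*11^( - 1) *83^( - 1)*131^1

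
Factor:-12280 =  - 2^3*5^1 *307^1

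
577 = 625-48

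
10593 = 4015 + 6578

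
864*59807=51673248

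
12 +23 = 35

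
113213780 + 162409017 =275622797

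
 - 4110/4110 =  - 1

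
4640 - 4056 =584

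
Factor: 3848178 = 2^1*3^1*41^1*15643^1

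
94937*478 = 45379886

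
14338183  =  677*21179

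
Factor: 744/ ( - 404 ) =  - 2^1 * 3^1*31^1*101^ (-1) = - 186/101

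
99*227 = 22473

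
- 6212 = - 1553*4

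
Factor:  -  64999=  - 11^1*19^1*311^1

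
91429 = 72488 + 18941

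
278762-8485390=  -  8206628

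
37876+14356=52232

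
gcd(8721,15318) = 9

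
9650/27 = 357 + 11/27 = 357.41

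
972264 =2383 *408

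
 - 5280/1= -5280 = -5280.00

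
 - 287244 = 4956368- 5243612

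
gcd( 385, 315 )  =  35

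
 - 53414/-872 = 61 + 111/436 = 61.25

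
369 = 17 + 352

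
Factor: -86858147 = -86858147^1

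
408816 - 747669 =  - 338853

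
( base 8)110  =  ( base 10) 72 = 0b1001000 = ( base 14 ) 52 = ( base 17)44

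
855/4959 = 5/29 = 0.17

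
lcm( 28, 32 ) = 224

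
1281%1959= 1281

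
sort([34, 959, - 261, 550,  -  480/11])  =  [ - 261, -480/11, 34, 550,959 ]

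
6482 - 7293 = -811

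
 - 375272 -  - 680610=305338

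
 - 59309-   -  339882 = 280573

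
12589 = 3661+8928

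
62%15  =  2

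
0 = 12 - 12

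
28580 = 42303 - 13723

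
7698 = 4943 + 2755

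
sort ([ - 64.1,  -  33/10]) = [ - 64.1 , -33/10 ] 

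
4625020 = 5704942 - 1079922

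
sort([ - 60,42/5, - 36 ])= [-60, - 36,  42/5 ] 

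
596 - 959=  - 363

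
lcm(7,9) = 63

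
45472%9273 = 8380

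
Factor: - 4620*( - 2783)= 2^2*3^1*5^1*7^1*11^3*23^1 = 12857460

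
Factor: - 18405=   -  3^2 * 5^1*409^1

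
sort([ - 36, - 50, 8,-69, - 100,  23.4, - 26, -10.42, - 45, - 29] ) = [ - 100, - 69, - 50, - 45, - 36, - 29, - 26, - 10.42,8,23.4] 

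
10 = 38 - 28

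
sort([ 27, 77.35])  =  [27, 77.35 ] 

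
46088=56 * 823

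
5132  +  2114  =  7246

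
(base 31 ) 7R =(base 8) 364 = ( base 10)244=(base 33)7d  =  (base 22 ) B2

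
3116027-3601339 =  - 485312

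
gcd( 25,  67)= 1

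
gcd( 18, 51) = 3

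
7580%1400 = 580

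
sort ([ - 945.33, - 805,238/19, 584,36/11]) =[ - 945.33,- 805 , 36/11,238/19, 584 ] 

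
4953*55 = 272415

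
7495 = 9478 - 1983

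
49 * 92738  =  4544162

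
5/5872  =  5/5872 = 0.00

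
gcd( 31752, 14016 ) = 24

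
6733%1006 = 697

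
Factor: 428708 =2^2*7^1*61^1*251^1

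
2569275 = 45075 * 57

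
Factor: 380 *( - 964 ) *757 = -277304240 = - 2^4*5^1 * 19^1*241^1 * 757^1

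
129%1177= 129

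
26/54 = 13/27=0.48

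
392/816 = 49/102 = 0.48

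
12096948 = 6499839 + 5597109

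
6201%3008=185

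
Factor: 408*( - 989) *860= - 347020320 = - 2^5*3^1*5^1*17^1*23^1 * 43^2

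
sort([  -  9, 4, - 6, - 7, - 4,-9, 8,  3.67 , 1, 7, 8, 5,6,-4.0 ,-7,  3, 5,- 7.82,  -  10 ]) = [ - 10, - 9, -9,-7.82, - 7,-7,-6, - 4, - 4.0,1, 3, 3.67,  4,5, 5, 6,7, 8,8 ]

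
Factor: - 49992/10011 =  - 2^3 * 47^ ( - 1 )* 71^( -1 )*2083^1 = - 16664/3337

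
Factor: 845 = 5^1*13^2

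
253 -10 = 243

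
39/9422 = 39/9422 = 0.00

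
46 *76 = 3496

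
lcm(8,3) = 24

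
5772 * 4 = 23088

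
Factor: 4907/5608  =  7/8 = 2^(  -  3)*7^1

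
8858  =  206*43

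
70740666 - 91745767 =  - 21005101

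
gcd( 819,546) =273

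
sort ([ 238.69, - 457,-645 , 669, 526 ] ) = [-645,  -  457,238.69,526,  669] 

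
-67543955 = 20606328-88150283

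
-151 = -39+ - 112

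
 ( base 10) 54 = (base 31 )1N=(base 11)4A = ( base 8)66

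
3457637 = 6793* 509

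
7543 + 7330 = 14873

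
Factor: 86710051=383^1 * 226397^1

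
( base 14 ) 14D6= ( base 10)3716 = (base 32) 3k4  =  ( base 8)7204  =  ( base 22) 7EK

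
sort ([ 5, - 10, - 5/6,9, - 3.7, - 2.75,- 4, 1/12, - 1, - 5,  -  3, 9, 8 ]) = [ - 10, - 5, - 4,  -  3.7, - 3 , - 2.75, - 1, - 5/6, 1/12, 5,8, 9,9]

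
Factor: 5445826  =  2^1*2722913^1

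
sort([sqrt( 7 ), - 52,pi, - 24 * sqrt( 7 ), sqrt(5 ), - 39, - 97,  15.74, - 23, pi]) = [ - 97, - 24*sqrt( 7 ), - 52, - 39, - 23, sqrt( 5), sqrt( 7 ), pi  ,  pi,15.74]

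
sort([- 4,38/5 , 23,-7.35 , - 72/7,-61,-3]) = [ - 61 ,  -  72/7,-7.35, - 4, - 3, 38/5 , 23]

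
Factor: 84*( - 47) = -2^2*3^1*7^1*47^1= - 3948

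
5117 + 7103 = 12220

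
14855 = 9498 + 5357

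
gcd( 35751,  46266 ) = 2103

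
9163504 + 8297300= 17460804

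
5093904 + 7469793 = 12563697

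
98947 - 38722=60225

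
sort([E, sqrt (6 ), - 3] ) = [ - 3,sqrt(6 ),E] 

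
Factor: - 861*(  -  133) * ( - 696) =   -  2^3*3^2 *7^2*19^1*29^1*41^1 =-  79701048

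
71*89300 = 6340300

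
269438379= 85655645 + 183782734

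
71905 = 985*73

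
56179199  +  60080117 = 116259316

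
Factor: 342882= 2^1 *3^2*43^1*443^1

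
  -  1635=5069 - 6704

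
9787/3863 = 9787/3863 = 2.53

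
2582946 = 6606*391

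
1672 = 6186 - 4514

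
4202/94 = 2101/47 = 44.70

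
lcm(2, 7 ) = 14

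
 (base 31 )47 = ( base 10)131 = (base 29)4F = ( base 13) A1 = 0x83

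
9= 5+4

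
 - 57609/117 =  - 493+8/13 = - 492.38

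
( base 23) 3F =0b1010100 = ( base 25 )39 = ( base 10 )84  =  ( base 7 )150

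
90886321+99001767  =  189888088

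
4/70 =2/35 = 0.06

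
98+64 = 162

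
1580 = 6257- 4677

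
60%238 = 60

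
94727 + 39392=134119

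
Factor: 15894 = 2^1*3^2*883^1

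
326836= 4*81709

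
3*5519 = 16557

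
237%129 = 108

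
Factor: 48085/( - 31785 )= - 3^ ( -1 )*13^(-1)*59^1 = -59/39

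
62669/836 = 62669/836 = 74.96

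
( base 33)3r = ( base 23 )5B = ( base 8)176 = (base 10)126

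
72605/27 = 72605/27 = 2689.07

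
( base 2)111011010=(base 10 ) 474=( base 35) DJ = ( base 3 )122120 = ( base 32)EQ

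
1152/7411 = 1152/7411 = 0.16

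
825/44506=75/4046  =  0.02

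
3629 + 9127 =12756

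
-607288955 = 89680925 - 696969880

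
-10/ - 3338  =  5/1669 = 0.00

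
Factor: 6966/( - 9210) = -3^3 *5^ ( - 1)*43^1*307^( - 1) = - 1161/1535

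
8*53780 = 430240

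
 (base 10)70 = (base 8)106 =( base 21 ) 37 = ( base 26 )2I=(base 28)2E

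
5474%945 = 749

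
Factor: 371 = 7^1 *53^1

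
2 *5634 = 11268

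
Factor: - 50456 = - 2^3*7^1 * 17^1*53^1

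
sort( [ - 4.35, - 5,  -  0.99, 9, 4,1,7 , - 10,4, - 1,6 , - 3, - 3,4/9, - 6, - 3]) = [ - 10, - 6, -5, - 4.35, - 3 ,-3, - 3, - 1,-0.99 , 4/9,1,4,4,6, 7,9 ] 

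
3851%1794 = 263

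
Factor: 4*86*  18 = 6192=2^4*3^2*43^1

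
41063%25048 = 16015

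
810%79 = 20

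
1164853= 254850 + 910003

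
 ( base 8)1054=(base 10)556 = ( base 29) j5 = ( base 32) HC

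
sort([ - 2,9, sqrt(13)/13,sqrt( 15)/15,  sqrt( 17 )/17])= [-2, sqrt (17 ) /17,sqrt( 15)/15, sqrt(13) /13, 9] 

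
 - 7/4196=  - 1 + 4189/4196=- 0.00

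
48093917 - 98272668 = -50178751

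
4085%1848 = 389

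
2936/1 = 2936 = 2936.00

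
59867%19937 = 56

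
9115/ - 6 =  - 9115/6  =  - 1519.17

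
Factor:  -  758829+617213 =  - 141616 = -2^4*53^1*167^1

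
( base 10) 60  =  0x3c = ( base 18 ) 36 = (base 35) 1P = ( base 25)2A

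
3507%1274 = 959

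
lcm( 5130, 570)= 5130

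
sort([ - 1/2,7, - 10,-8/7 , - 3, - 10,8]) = [ - 10, - 10, - 3,  -  8/7, - 1/2, 7, 8]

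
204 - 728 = - 524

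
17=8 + 9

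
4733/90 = 4733/90 = 52.59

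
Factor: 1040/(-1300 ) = - 2^2*5^(-1 ) = - 4/5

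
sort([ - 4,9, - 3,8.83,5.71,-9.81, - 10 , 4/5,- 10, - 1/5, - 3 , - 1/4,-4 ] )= [ - 10  , - 10, - 9.81,  -  4,- 4, -3, - 3, - 1/4, - 1/5,4/5, 5.71,8.83,9]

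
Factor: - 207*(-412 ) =85284 = 2^2*3^2*23^1*103^1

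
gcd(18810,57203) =1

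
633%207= 12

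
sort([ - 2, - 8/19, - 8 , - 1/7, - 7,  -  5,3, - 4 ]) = [ - 8, - 7, - 5, - 4,- 2, - 8/19, - 1/7,3 ]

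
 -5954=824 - 6778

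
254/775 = 254/775 = 0.33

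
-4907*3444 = - 16899708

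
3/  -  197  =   - 3/197 = - 0.02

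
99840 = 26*3840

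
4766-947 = 3819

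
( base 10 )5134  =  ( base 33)4NJ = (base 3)21001011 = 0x140e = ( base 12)2b7a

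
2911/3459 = 2911/3459 = 0.84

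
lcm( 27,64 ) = 1728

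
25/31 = 25/31 =0.81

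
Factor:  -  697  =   - 17^1*41^1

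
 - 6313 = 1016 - 7329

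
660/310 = 66/31 = 2.13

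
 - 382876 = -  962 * 398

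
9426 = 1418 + 8008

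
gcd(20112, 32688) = 48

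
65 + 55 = 120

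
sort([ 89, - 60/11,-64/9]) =[  -  64/9, - 60/11,89 ]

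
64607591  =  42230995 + 22376596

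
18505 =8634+9871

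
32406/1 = 32406 = 32406.00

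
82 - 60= 22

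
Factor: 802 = 2^1*401^1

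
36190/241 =36190/241  =  150.17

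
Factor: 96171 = 3^1*32057^1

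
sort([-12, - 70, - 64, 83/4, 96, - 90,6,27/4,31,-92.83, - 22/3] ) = [ -92.83, - 90, - 70, - 64, - 12 , - 22/3, 6,27/4,83/4,31,96 ] 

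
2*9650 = 19300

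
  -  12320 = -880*14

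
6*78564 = 471384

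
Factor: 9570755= 5^1 * 239^1*8009^1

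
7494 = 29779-22285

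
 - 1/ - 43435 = 1/43435=0.00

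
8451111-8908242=-457131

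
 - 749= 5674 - 6423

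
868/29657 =868/29657 = 0.03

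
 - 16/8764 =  -4/2191 = - 0.00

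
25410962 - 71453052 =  - 46042090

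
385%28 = 21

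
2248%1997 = 251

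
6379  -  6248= 131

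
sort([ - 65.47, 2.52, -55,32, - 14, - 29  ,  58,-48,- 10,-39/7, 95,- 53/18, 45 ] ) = [ - 65.47, - 55, - 48, - 29, - 14,  -  10, - 39/7, - 53/18,2.52,32, 45 , 58, 95]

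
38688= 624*62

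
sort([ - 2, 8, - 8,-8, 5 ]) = [-8, - 8 ,- 2,5,8]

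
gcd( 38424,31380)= 12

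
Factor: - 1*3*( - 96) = 288 = 2^5*3^2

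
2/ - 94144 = -1 + 47071/47072 = - 0.00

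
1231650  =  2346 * 525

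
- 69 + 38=  -  31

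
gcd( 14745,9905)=5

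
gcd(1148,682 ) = 2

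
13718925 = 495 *27715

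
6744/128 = 52 + 11/16 = 52.69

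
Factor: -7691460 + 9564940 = 1873480= 2^3 * 5^1 * 7^1 * 6691^1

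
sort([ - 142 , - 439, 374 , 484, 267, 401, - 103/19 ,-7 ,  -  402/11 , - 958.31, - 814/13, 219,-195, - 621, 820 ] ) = [ - 958.31, - 621 , - 439, - 195, - 142,-814/13, - 402/11, - 7 , - 103/19, 219, 267 , 374, 401, 484,  820] 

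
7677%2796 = 2085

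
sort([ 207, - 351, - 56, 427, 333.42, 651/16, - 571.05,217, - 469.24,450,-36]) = [  -  571.05, - 469.24, - 351 ,  -  56,-36, 651/16,  207,217, 333.42, 427,  450]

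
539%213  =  113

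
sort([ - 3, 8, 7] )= [-3,7, 8 ] 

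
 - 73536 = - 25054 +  - 48482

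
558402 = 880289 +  - 321887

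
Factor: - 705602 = -2^1 * 17^1 * 20753^1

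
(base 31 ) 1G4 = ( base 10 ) 1461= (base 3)2000010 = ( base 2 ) 10110110101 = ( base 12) A19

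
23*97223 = 2236129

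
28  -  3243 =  - 3215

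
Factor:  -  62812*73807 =  -  2^2*23^1*41^1*383^1*3209^1 =- 4635965284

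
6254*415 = 2595410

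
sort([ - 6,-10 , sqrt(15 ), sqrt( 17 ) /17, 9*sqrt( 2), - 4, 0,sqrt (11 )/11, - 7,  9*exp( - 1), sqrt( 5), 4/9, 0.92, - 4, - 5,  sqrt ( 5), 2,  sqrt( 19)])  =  [ - 10, - 7, - 6 , - 5, - 4,-4,0, sqrt(17)/17 , sqrt ( 11) /11, 4/9, 0.92,2, sqrt( 5), sqrt(5 ), 9*exp( - 1),  sqrt(15 ) , sqrt(19),  9*sqrt(2 )]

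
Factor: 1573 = 11^2*13^1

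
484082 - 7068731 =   -  6584649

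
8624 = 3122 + 5502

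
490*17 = 8330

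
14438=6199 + 8239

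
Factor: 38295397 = 7^1*5470771^1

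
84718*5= 423590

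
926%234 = 224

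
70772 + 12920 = 83692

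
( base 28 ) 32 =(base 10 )86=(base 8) 126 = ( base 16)56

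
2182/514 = 1091/257 = 4.25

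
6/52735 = 6/52735 = 0.00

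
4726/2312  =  2 + 3/68  =  2.04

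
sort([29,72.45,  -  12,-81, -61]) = [ - 81,-61, -12, 29,72.45 ] 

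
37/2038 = 37/2038 = 0.02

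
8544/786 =1424/131 = 10.87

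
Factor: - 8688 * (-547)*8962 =42590435232 = 2^5*3^1*181^1 * 547^1*4481^1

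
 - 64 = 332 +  - 396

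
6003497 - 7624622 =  - 1621125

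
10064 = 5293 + 4771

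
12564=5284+7280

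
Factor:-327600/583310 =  - 2^3*3^2* 5^1*641^ ( - 1 ) = - 360/641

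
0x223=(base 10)547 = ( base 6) 2311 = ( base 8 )1043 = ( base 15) 267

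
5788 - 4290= 1498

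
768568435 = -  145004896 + 913573331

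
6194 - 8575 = - 2381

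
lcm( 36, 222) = 1332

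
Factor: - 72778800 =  - 2^4 *3^1*5^2  *  60649^1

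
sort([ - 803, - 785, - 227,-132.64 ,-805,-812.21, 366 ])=[-812.21, - 805, - 803, - 785,-227,-132.64,366]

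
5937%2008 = 1921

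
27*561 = 15147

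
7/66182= 7/66182 = 0.00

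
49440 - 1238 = 48202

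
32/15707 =32/15707 = 0.00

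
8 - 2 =6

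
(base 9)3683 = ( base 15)C33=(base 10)2748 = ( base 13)1335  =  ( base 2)101010111100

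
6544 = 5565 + 979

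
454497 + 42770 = 497267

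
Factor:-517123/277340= -2^( - 2) * 5^( - 1)*7^(- 2 )*17^1*19^1 * 283^( - 1 )*1601^1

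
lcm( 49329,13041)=1134567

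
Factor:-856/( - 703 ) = 2^3*19^(  -  1)*37^( - 1)*107^1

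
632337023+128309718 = 760646741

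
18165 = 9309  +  8856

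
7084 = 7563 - 479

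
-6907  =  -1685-5222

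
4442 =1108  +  3334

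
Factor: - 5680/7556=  - 2^2 * 5^1 * 71^1*1889^( - 1) = -1420/1889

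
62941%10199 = 1747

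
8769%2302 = 1863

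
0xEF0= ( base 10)3824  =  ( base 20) 9b4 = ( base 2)111011110000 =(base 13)1982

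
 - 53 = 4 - 57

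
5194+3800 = 8994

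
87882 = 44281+43601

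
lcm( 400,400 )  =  400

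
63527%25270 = 12987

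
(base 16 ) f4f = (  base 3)12101011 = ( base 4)331033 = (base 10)3919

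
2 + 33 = 35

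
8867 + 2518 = 11385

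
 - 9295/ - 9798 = 9295/9798 = 0.95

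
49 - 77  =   - 28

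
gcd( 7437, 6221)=1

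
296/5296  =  37/662  =  0.06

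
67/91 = 67/91 = 0.74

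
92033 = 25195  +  66838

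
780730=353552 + 427178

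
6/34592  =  3/17296 = 0.00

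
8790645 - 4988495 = 3802150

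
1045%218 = 173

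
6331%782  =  75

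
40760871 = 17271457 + 23489414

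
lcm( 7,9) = 63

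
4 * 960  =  3840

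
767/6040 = 767/6040= 0.13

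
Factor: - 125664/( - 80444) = 264/169 = 2^3*3^1 * 11^1 * 13^(  -  2)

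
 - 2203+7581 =5378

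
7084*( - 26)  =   - 184184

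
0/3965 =0  =  0.00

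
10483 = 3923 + 6560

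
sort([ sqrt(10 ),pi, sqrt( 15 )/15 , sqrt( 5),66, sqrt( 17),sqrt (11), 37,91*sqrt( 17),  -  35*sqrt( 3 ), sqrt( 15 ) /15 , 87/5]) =[ - 35*sqrt( 3 ),sqrt (15)/15, sqrt( 15 ) /15,sqrt( 5),  pi, sqrt (10),sqrt( 11), sqrt( 17 ) , 87/5,  37,66,91*sqrt ( 17) ]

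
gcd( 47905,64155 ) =65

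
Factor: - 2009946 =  - 2^1*3^1*334991^1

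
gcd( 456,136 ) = 8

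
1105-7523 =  - 6418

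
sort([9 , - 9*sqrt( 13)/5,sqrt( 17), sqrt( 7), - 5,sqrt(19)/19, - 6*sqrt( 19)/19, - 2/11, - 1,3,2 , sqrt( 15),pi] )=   [  -  9*sqrt (13)/5, - 5,  -  6*sqrt( 19 ) /19, - 1, - 2/11 , sqrt ( 19)/19,2,sqrt(7), 3,pi, sqrt( 15),sqrt ( 17 ) , 9] 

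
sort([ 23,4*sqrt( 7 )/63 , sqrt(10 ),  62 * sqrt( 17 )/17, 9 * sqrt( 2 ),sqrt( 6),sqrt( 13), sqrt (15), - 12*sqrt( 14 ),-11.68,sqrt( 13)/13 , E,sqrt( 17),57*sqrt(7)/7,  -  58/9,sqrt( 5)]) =[-12 * sqrt( 14 ), - 11.68, - 58/9,4 * sqrt( 7 ) /63,sqrt( 13)/13,sqrt( 5), sqrt (6 ),E,sqrt( 10),sqrt(13 ),sqrt( 15),  sqrt( 17 ),9 * sqrt( 2 ),62*sqrt( 17) /17, 57*sqrt( 7 )/7,  23]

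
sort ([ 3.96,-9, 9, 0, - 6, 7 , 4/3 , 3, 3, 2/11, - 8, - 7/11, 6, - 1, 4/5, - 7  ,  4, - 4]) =[ - 9,-8, - 7, - 6 , - 4, - 1, - 7/11,0,2/11, 4/5, 4/3, 3,3,  3.96 , 4,6,7,9 ]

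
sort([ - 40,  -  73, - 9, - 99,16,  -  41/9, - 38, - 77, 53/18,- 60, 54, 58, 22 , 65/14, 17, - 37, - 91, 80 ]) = [ - 99, - 91, - 77, - 73, - 60, - 40, - 38,-37, - 9,-41/9, 53/18,65/14, 16, 17, 22,54, 58, 80]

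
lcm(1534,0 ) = 0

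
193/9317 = 193/9317 = 0.02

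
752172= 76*9897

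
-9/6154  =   - 1 + 6145/6154 = - 0.00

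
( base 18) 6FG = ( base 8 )4266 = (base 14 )b54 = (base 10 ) 2230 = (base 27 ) 31G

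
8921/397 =22 + 187/397  =  22.47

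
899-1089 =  - 190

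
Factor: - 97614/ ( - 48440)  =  2^( - 2)*3^2*5^( - 1 )*7^( - 1 )*11^1*17^1 * 29^1*173^( - 1)  =  48807/24220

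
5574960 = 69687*80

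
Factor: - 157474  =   - 2^1*78737^1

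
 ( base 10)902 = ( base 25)1b2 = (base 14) 486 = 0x386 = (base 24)1DE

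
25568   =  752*34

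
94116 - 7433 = 86683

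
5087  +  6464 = 11551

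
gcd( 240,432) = 48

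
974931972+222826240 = 1197758212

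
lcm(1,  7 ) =7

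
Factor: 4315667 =1831^1*2357^1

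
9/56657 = 9/56657 = 0.00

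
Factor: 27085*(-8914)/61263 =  - 241435690/61263  =  -  2^1*3^( - 3)*5^1*2269^( - 1)*4457^1 * 5417^1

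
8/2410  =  4/1205 = 0.00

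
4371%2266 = 2105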